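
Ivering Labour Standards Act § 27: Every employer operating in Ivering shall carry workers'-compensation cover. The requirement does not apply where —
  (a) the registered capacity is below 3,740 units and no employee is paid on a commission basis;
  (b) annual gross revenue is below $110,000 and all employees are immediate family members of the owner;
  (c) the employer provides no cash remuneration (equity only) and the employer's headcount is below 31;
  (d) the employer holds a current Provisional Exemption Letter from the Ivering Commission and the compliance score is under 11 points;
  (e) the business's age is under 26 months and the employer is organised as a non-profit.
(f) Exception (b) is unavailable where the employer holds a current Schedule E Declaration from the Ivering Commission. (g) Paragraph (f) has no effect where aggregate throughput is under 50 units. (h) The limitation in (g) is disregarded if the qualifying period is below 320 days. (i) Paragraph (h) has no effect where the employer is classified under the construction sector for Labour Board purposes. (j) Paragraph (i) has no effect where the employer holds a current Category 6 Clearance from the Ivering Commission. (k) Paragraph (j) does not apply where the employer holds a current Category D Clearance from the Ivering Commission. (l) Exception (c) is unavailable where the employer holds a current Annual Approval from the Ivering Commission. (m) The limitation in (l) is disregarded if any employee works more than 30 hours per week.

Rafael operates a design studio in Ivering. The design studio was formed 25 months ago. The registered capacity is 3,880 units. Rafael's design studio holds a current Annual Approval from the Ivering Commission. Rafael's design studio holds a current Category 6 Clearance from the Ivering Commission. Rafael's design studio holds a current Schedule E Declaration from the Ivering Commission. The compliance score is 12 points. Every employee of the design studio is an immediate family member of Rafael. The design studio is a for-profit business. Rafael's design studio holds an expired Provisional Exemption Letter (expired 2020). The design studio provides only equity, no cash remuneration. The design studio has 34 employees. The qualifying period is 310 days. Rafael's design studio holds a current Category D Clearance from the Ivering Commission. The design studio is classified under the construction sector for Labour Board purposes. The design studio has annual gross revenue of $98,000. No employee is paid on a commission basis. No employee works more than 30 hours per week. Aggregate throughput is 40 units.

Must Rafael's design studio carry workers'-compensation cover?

No — exception (b) applies; Rafael's design studio is not required to carry workers'-compensation cover.

Exception (a) fails — the registered capacity is 3,880 units, not below 3,740 units.
All of (b)'s requirements are met (annual gross revenue is $98,000, below the $110,000 limit; every employee is an immediate family member). Applying paragraphs (f)–(k): (f) is triggered (a current Schedule E Declaration is held), but is set aside by (g): (g) operates against (f): aggregate throughput is 40 units, under the 50 units limit. (h) would limit (g) — the qualifying period is 310 days, below the 320 days limit — but (i) sets (h) aside: (i) is triggered — the design studio is classified under the construction sector. (j) is engaged (a current Category 6 Clearance is held), but is displaced by (k): (k) operates — a current Category D Clearance is held. (b) remains available.
Exception (c) does not apply: the employer's headcount is 34, not below 31.
Exception (d) fails — the Provisional Exemption Letter is not current.
Exception (e) fails — the employer is for-profit.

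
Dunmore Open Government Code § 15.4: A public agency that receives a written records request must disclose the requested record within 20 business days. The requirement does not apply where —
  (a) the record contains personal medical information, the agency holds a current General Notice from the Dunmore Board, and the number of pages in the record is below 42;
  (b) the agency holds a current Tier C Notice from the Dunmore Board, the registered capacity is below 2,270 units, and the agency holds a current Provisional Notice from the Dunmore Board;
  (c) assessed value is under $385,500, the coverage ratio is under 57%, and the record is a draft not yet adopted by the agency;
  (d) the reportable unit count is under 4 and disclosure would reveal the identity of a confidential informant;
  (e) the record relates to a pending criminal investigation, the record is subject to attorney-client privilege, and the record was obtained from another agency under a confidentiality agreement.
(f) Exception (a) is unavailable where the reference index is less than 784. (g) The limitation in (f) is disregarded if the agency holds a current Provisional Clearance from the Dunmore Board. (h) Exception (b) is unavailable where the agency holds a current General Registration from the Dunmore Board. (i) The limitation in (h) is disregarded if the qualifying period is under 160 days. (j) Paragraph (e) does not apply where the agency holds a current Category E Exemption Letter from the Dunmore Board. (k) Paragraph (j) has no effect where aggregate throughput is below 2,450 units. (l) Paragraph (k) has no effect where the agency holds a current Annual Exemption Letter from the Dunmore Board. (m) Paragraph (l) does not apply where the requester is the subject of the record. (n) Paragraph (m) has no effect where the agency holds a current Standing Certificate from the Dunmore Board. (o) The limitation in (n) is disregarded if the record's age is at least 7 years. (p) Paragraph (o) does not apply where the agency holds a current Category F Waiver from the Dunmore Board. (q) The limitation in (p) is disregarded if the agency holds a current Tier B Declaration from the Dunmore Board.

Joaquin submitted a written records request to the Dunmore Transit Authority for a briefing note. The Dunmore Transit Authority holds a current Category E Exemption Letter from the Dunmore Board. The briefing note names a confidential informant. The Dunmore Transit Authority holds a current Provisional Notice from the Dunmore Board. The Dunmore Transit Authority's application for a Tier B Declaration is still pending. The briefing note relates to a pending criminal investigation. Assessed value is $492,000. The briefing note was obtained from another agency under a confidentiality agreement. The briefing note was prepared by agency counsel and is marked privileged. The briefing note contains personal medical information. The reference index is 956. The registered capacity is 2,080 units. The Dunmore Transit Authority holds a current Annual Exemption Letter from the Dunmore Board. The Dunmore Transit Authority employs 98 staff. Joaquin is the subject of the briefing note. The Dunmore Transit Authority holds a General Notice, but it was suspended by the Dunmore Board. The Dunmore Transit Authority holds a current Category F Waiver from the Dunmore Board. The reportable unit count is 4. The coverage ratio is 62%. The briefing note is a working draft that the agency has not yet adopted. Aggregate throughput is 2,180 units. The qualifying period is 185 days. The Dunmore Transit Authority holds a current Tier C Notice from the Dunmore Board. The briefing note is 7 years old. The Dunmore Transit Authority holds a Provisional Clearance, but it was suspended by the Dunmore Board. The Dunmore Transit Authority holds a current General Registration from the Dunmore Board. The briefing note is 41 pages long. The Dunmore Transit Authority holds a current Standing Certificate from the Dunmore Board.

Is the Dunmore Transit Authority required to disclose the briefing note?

Yes — the Dunmore Transit Authority must disclose the briefing note.

Exception (a) requires that the agency holds a current General Notice from the Dunmore Board; but no current General Notice is held, so (a) is unavailable.
Exception (b)'s conditions are all satisfied: a current Tier C Notice is held; the registered capacity is 2,080 units, below the 2,270 units limit; a current Provisional Notice is held. However, paragraphs (h)–(i) must be considered: (h) operates against (b): a current General Registration is held. (i), which would lift (h), does not operate here — the qualifying period is 185 days, not under 160 days. So (b) is unavailable.
Exception (c) requires that assessed value is under $385,500; but assessed value is $492,000, not under $385,500, so (c) is unavailable.
Exception (d) does not apply: the reportable unit count is 4, not under 4.
Exception (e) is satisfied on its face — the briefing note relates to a pending investigation; the briefing note is privileged; the briefing note was obtained under a confidentiality agreement. Turning to paragraphs (j)–(q): (j) operates against (e): a current Category E Exemption Letter is held. (k) is triggered (aggregate throughput is 2,180 units, below the 2,450 units limit), but is displaced by (l): (l) is engaged — a current Annual Exemption Letter is held. (m) applies (Joaquin is the subject of the briefing note), but is itself disapplied by (n): (n) is engaged — a current Standing Certificate is held. (o) is triggered (the record's age is 7 years, meeting the 7 years threshold), but is overridden by (p): (p) operates — a current Category F Waiver is held. (q) is not engaged (no current Tier B Declaration is held), so (p) stands. (e) is therefore removed.
Every exception is unavailable, so the rule governs.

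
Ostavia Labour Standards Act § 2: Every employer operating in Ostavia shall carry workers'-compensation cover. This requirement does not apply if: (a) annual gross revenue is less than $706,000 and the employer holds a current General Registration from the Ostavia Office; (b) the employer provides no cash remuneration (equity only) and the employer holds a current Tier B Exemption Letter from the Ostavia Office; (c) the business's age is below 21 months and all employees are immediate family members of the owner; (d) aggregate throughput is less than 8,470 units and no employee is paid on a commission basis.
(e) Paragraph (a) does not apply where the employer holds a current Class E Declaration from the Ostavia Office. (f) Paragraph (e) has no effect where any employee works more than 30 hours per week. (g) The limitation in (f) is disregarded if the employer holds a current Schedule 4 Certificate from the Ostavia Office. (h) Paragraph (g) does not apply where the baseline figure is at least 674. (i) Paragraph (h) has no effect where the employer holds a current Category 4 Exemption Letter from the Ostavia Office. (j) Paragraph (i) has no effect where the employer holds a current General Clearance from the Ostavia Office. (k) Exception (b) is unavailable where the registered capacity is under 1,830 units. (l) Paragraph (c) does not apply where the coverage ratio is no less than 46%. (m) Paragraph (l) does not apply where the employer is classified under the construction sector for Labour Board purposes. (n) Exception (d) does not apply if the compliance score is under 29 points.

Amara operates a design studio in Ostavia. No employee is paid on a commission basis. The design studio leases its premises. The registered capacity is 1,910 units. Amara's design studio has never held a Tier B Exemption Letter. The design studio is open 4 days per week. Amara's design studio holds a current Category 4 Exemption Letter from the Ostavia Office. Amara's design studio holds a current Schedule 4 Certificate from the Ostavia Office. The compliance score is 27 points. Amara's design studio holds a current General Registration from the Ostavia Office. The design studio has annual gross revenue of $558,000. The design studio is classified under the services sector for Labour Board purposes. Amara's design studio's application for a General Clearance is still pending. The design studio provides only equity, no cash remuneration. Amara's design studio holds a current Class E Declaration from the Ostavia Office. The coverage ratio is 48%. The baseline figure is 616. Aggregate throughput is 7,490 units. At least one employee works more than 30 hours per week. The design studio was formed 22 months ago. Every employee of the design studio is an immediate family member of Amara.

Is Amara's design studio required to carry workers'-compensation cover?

Yes — Amara's design studio must carry workers'-compensation cover.

Exception (a)'s conditions are all satisfied: annual gross revenue is $558,000, less than the $706,000 limit; a current General Registration is held. But applying paragraphs (e)–(j): (e) operates against (a): a current Class E Declaration is held. (f) would limit (e) — at least one employee exceeds 30 hours/week — but (g) sets (f) aside: (g) is engaged — a current Schedule 4 Certificate is held. (h) is not triggered (the baseline figure is 616, short of 674), so (g) stands. Exception (a) does not apply.
Exception (b) requires that the employer holds a current Tier B Exemption Letter from the Ostavia Office; but the Tier B Exemption Letter is not current, so (b) is unavailable.
Exception (c) requires that the business's age is below 21 months; but the business's age is 22 months, not below 21 months, so (c) is unavailable.
All of (d)'s requirements are met (aggregate throughput is 7,490 units, less than the 8,470 units limit; no employee is paid on commission). But: (n) operates — the compliance score is 27 points, under the 29 points limit. So (d) is unavailable.
Every exception is unavailable, so the rule governs.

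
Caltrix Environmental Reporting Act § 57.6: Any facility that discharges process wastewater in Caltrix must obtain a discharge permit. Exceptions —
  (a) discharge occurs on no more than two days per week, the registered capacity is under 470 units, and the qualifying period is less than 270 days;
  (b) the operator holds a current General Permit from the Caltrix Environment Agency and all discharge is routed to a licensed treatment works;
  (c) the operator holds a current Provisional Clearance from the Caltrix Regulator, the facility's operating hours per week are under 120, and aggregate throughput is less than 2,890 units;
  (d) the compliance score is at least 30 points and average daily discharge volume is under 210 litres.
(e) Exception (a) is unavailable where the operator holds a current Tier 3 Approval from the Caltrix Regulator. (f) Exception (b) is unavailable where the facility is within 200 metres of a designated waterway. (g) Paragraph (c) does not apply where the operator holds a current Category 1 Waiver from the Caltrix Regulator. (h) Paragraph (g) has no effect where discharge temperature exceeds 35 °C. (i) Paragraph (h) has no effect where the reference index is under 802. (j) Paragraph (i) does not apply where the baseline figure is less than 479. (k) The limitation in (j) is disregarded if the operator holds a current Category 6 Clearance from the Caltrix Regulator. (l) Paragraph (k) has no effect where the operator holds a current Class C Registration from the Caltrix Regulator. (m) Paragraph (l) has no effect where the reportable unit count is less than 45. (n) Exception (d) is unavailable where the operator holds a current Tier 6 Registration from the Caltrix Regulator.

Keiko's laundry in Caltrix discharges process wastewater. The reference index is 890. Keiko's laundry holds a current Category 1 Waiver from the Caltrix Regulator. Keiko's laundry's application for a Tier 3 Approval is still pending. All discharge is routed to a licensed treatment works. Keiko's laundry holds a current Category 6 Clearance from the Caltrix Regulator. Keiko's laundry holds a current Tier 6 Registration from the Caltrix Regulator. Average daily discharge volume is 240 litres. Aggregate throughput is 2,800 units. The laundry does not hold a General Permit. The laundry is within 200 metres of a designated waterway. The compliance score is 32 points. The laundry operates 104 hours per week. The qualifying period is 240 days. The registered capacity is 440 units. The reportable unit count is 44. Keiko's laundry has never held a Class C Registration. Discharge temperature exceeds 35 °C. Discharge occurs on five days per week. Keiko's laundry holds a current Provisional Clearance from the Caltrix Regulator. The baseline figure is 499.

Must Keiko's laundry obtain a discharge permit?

No — exception (c) applies; Keiko's laundry is not required to obtain a discharge permit.

Exception (a) fails — discharge occurs on five days per week.
Exception (b) does not apply: no General Permit is held.
Exception (c)'s conditions are all satisfied: a current Provisional Clearance is held; the facility's operating hours per week are 104, under the 120 limit; aggregate throughput is 2,800 units, less than the 2,890 units limit. Considering the limiting provisions: (g) is triggered (a current Category 1 Waiver is held), but is itself disapplied by (h): (h) operates against (g): discharge temperature exceeds 35 °C. (i), which would lift (h), is not triggered — the reference index is 890, not under 802. Exception (c) stands.
Exception (d) fails — average daily discharge volume is 240 litres, not under 210 litres.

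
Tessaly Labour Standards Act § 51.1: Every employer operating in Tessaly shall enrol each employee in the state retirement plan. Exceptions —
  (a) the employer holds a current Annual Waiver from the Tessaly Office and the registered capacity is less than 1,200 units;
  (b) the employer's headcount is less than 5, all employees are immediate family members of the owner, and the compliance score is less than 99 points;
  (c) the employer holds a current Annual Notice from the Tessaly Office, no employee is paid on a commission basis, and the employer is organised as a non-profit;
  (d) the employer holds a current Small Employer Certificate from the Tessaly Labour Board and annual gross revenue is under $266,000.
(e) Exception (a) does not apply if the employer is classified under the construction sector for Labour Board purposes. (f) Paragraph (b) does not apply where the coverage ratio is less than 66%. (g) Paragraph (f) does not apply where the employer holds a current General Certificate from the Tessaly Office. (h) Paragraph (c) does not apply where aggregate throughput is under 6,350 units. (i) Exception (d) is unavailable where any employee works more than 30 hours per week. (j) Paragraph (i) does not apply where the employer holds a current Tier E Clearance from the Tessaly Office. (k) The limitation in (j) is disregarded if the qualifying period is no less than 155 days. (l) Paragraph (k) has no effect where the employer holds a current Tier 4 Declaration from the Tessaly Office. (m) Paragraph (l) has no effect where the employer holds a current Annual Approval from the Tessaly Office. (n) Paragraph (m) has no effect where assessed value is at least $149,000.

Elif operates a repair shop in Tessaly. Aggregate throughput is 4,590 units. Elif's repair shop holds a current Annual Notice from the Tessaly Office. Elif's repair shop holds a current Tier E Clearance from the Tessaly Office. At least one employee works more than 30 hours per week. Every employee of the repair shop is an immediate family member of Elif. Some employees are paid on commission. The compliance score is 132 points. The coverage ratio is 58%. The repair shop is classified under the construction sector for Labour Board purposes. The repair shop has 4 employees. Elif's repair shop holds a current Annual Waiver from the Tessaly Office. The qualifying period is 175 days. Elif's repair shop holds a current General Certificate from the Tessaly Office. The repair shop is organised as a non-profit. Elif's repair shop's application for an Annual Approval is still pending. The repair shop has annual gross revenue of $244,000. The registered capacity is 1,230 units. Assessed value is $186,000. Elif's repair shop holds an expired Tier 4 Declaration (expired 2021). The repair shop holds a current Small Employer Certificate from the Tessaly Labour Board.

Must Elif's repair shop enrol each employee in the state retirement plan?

Exception (a) fails — the registered capacity is 1,230 units, not less than 1,200 units.
Exception (b) fails — the compliance score is 132 points, not less than 99 points.
Exception (c) requires that no employee is paid on a commission basis; but some employees are paid on commission, so (c) is unavailable.
All of (d)'s requirements are met (a current Small Employer Certificate is held; annual gross revenue is $244,000, under the $266,000 limit). Turning to paragraphs (i)–(n): (i) applies — at least one employee exceeds 30 hours/week. (j) is triggered (a current Tier E Clearance is held), but is displaced by (k): (k) operates against (j): the qualifying period is 175 days, meeting the 155 days threshold. (l), which would lift (k), does not operate here — there is no Tier 4 Declaration in force. (d) is therefore removed.
No exception applies. The general rule governs.

Yes — Elif's repair shop must enrol each employee in the state retirement plan.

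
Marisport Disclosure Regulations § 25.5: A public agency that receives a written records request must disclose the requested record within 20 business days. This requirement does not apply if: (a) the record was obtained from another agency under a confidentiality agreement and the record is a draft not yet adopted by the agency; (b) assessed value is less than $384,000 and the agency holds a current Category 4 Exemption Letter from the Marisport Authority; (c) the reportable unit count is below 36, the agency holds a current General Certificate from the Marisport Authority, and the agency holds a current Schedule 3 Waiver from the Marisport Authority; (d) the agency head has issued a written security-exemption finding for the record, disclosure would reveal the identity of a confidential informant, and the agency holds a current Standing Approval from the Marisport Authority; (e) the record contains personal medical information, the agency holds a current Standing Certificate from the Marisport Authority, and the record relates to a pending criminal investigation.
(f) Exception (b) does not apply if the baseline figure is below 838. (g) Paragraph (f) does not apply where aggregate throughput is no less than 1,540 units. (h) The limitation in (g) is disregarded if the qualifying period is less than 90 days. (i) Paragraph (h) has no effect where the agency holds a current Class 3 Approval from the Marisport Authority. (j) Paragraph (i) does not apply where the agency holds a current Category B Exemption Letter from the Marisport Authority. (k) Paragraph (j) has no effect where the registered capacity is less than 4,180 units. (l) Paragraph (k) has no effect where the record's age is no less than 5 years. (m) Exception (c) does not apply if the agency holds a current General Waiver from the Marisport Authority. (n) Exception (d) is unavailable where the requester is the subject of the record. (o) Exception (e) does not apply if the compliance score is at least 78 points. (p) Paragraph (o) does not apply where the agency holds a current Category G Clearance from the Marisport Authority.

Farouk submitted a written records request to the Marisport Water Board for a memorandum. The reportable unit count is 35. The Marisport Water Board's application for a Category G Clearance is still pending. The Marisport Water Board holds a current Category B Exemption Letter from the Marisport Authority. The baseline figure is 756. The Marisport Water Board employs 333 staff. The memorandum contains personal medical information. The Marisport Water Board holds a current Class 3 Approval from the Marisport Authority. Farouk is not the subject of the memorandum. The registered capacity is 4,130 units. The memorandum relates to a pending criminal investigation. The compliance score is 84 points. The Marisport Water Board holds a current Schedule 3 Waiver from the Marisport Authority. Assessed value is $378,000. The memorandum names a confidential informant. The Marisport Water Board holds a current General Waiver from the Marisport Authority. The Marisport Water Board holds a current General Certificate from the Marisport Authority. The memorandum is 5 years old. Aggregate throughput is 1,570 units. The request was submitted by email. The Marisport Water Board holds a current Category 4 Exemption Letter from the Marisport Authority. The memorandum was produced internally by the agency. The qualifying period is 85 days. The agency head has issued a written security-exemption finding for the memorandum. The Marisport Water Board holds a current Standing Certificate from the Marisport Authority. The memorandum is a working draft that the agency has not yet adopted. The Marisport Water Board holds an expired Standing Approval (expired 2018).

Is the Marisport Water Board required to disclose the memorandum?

Yes — the Marisport Water Board must disclose the memorandum.

Exception (a) requires that the record was obtained from another agency under a confidentiality agreement; but the memorandum was produced internally, so (a) is unavailable.
All of (b)'s requirements are met (assessed value is $378,000, less than the $384,000 limit; a current Category 4 Exemption Letter is held). But: (f) is engaged — the baseline figure is 756, below the 838 limit. (g) would limit (f) — aggregate throughput is 1,570 units, meeting the 1,540 units threshold — but (h) sets (g) aside: (h) operates against (g): the qualifying period is 85 days, less than the 90 days limit. (i) would limit (h) — a current Class 3 Approval is held — but (j) sets (i) aside: (j) operates against (i): a current Category B Exemption Letter is held. (k) applies (the registered capacity is 4,130 units, less than the 4,180 units limit), but yields to (l): (l) operates against (k): the record's age is 5 years, meeting the 5 years threshold. So (b) is unavailable.
Exception (c) is satisfied on its face — the reportable unit count is 35, below the 36 limit; a current General Certificate is held; a current Schedule 3 Waiver is held. But applying paragraph (m): (m) operates against (c): a current General Waiver is held. Exception (c) does not apply.
Exception (d) fails — there is no Standing Approval in force.
Exception (e): the memorandum contains personal medical information; a current Standing Certificate is held; the memorandum relates to a pending investigation — every condition holds. However, paragraphs (o)–(p) must be considered: (o) operates against (e): the compliance score is 84 points, meeting the 78 points threshold. (p), which would lift (o), is not engaged — there is no Category G Clearance in force. Exception (e) does not apply.
None of the exceptions is available; § 25.5 applies in full.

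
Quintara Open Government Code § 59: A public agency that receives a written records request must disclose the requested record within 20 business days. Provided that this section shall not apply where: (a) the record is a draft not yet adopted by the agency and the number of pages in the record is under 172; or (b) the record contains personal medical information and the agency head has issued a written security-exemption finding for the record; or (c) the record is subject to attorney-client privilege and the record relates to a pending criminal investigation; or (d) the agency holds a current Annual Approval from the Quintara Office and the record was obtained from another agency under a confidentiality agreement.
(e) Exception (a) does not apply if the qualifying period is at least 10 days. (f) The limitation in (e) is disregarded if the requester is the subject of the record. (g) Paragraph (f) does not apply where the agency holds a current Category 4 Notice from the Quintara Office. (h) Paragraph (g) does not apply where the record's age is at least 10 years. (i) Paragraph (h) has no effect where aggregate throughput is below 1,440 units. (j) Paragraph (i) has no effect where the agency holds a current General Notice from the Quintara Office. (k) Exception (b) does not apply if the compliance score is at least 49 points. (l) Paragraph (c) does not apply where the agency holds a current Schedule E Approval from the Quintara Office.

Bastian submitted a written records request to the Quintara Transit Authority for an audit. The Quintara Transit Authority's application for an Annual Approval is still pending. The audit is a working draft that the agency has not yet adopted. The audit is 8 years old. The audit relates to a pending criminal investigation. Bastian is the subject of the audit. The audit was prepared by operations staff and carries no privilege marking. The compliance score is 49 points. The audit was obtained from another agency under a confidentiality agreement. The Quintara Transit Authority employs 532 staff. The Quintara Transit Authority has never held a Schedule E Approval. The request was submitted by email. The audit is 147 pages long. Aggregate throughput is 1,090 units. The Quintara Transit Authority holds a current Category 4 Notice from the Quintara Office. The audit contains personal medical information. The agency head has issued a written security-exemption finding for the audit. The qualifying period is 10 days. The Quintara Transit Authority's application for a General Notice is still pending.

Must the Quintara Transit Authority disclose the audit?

Yes — the Quintara Transit Authority must disclose the audit.

Exception (a): the audit is an unadopted draft; the number of pages in the record is 147, under the 172 limit — every condition holds. But: (e) operates against (a): the qualifying period is 10 days, meeting the 10 days threshold. (f) applies (Bastian is the subject of the audit), but yields to (g): (g) applies — a current Category 4 Notice is held. (h) is not engaged (the record's age is 8 years, short of 10 years), so (g) stands. So (a) is unavailable.
Exception (b): the audit contains personal medical information; a written security-exemption finding has been issued — every condition holds. Turning to paragraph (k): (k) is triggered — the compliance score is 49 points, meeting the 49 points threshold. Exception (b) does not apply.
Exception (c) fails — the audit carries no privilege marking.
Exception (d) requires that the agency holds a current Annual Approval from the Quintara Office; but the Annual Approval is not current, so (d) is unavailable.
None of the exceptions is available; § 59 applies in full.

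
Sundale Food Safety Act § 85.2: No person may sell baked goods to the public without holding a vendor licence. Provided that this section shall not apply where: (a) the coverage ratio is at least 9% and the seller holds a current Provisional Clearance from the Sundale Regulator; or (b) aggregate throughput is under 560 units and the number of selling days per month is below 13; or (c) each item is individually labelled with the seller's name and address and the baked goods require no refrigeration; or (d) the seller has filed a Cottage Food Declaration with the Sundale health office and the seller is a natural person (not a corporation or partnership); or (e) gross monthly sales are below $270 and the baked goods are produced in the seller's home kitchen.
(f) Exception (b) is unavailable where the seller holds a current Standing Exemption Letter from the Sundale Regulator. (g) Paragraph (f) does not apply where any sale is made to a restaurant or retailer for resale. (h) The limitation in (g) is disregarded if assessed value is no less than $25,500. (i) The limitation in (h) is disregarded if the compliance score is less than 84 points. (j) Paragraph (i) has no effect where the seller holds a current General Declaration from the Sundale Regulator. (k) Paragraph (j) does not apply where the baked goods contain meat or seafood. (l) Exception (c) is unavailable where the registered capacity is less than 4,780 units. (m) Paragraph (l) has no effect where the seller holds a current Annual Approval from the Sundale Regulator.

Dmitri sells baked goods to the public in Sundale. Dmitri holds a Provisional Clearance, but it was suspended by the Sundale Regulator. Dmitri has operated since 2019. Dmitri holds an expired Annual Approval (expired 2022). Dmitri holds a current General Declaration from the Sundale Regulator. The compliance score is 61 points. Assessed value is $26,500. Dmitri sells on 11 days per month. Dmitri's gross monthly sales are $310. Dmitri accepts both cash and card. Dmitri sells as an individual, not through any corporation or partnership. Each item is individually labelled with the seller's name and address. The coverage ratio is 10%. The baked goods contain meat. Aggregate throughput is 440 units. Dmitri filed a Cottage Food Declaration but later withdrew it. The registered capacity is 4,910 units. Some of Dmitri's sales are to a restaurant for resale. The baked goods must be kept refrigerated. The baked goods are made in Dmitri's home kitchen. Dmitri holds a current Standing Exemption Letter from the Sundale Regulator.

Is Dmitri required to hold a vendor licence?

No — exception (b) applies; Dmitri is not required to hold a vendor licence.

Exception (a) requires that the seller holds a current Provisional Clearance from the Sundale Regulator; but the Provisional Clearance is not current, so (a) is unavailable.
Exception (b) is satisfied on its face — aggregate throughput is 440 units, under the 560 units limit; the number of selling days per month is 11, below the 13 limit. Applying paragraphs (f)–(k): (f) is engaged (a current Standing Exemption Letter is held), but yields to (g): (g) is triggered — some sales are to a restaurant for resale. (h) is engaged (assessed value is $26,500, meeting the $25,500 threshold), but is displaced by (i): (i) operates against (h): the compliance score is 61 points, less than the 84 points limit. (j) operates (a current General Declaration is held), but yields to (k): (k) is triggered — the baked goods contain meat. Exception (b) stands.
Exception (c) fails — the baked goods require refrigeration.
Exception (d) does not apply: the Cottage Food Declaration was withdrawn.
Exception (e) fails — gross monthly sales are $310, not below $270.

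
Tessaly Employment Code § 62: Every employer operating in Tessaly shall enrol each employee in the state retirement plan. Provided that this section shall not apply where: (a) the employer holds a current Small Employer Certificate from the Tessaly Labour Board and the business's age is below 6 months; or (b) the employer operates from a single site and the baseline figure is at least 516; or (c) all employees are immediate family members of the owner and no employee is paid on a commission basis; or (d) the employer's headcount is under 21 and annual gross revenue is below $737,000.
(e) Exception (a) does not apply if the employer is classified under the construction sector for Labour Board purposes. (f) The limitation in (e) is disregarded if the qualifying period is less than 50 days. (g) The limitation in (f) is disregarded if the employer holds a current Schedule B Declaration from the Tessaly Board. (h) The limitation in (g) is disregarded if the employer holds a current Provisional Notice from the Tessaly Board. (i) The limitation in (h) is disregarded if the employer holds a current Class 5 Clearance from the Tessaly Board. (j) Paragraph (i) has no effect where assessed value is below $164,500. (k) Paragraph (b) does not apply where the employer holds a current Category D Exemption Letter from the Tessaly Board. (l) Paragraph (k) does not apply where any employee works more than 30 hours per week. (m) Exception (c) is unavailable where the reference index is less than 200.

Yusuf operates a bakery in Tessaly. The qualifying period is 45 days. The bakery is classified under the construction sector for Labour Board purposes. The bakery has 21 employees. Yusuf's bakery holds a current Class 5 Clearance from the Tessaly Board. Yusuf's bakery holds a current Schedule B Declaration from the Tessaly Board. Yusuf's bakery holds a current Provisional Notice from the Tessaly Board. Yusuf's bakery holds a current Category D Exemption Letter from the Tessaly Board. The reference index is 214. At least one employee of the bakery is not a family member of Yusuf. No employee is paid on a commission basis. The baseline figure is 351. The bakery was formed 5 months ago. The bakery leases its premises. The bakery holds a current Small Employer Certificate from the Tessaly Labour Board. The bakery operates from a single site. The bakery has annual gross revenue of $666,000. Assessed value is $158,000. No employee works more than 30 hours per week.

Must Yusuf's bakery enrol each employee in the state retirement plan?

Exception (a)'s conditions are all satisfied: a current Small Employer Certificate is held; the business's age is 5 months, below the 6 months limit. As to paragraphs (e)–(j): (e) would limit (a) — the bakery is classified under the construction sector — but (f) sets (e) aside: (f) operates against (e): the qualifying period is 45 days, less than the 50 days limit. (g) operates (a current Schedule B Declaration is held), but yields to (h): (h) operates against (g): a current Provisional Notice is held. (i) is engaged (a current Class 5 Clearance is held), but is set aside by (j): (j) operates against (i): assessed value is $158,000, below the $164,500 limit. (a) remains available.
Exception (b) requires that the baseline figure is at least 516; but the baseline figure is 351, short of 516, so (b) is unavailable.
Exception (c) does not apply: at least one employee is not a family member.
Exception (d) fails — the employer's headcount is 21, not under 21.

No — exception (a) applies; Yusuf's bakery is not required to enrol each employee in the state retirement plan.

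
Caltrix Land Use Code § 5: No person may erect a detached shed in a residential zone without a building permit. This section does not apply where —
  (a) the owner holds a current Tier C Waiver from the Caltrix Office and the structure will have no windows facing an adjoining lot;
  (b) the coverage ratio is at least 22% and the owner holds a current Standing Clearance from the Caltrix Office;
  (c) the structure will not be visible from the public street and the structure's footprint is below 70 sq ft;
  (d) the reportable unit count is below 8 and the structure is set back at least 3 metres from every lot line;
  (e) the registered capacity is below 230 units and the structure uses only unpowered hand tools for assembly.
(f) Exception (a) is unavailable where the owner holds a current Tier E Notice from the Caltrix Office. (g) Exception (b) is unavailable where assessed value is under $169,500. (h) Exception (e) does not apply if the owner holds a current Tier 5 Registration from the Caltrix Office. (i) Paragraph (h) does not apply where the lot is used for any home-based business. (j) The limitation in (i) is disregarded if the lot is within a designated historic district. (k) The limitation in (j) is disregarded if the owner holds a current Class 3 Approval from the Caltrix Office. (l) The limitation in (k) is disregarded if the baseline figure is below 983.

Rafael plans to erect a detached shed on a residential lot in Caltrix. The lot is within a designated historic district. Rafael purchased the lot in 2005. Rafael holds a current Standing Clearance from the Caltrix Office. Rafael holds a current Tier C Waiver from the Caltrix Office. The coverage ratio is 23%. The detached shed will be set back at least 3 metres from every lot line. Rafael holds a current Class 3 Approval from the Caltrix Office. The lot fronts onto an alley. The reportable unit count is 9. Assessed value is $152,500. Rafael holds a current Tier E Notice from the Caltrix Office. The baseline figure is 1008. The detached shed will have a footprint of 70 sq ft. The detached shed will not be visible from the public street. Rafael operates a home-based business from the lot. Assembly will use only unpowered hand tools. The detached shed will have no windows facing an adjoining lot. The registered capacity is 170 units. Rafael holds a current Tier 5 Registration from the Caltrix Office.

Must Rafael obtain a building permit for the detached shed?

Exception (a)'s conditions are all satisfied: a current Tier C Waiver is held; no windows face an adjoining lot. But: (f) operates against (a): a current Tier E Notice is held. (a) is therefore removed.
Exception (b)'s conditions are all satisfied: the coverage ratio is 23%, meeting the 22% threshold; a current Standing Clearance is held. But: (g) is triggered — assessed value is $152,500, under the $169,500 limit. So (b) is unavailable.
Exception (c) does not apply: the structure's footprint is 70 sq ft, not below 70 sq ft.
Exception (d) does not apply: the reportable unit count is 9, not below 8.
Exception (e) is satisfied on its face — the registered capacity is 170 units, below the 230 units limit; assembly uses only hand tools. Applying paragraphs (h)–(l): (h) is engaged (a current Tier 5 Registration is held), but is set aside by (i): (i) operates against (h): a home-based business operates on the lot. (j) would limit (i) — the lot is in a historic district — but (k) sets (j) aside: (k) operates — a current Class 3 Approval is held. (l), which would lift (k), is not triggered — the baseline figure is 1,008, not below 983. (e) remains available.

No — exception (e) applies; Rafael does not need a building permit.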